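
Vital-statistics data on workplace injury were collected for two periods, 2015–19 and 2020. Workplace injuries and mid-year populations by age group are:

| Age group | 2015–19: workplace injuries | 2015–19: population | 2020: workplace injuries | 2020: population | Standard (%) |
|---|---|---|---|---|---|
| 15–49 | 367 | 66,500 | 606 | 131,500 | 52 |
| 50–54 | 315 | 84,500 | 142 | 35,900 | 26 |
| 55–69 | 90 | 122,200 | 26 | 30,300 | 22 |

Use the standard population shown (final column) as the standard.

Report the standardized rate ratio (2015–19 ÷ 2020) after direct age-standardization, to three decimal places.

1.107

Age-specific rates per 10,000 for 2015–19: 55.19, 37.28, 7.36.
For 2020: 46.08, 39.55, 8.58.
Standard weights: 0.52, 0.26, 0.22.
2015–19: 0.5200×55.19 + 0.2600×37.28 + 0.2200×7.36 = 40.0103 per 10,000.
2020: 0.5200×46.08 + 0.2600×39.55 + 0.2200×8.58 = 36.1354 per 10,000.
Ratio = 40.0103 ÷ 36.1354 = 1.10723.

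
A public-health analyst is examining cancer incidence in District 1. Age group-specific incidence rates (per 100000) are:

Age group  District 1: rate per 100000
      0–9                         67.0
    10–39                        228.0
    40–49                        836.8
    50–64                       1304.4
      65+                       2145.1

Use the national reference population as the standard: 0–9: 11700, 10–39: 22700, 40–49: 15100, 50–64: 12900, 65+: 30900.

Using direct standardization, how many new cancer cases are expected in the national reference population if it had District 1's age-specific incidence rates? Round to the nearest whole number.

1017

Expected new cancer cases = Σ (standard pop × age-specific rate ÷ 100000)
= 11700×67.0/100000 + 22700×228.0/100000 + 15100×836.8/100000 + 12900×1304.4/100000 + 30900×2145.1/100000
= 7.84 + 51.76 + 126.36 + 168.27 + 662.84 = 1017.06.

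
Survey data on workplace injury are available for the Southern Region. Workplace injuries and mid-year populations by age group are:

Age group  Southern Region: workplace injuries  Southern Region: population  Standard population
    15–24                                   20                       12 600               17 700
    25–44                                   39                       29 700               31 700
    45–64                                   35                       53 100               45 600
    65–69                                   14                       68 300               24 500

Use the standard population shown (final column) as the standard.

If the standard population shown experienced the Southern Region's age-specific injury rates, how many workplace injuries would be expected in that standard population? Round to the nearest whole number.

105

Age-specific rates per 10 000 for the Southern Region: 15.87, 13.13, 6.59, 2.05.
Expected workplace injuries = Σ (standard pop × age-specific rate ÷ 10 000)
= 17 700×15.87/10 000 + 31 700×13.13/10 000 + 45 600×6.59/10 000 + 24 500×2.05/10 000
= 28.10 + 41.63 + 30.06 + 5.02 = 104.80.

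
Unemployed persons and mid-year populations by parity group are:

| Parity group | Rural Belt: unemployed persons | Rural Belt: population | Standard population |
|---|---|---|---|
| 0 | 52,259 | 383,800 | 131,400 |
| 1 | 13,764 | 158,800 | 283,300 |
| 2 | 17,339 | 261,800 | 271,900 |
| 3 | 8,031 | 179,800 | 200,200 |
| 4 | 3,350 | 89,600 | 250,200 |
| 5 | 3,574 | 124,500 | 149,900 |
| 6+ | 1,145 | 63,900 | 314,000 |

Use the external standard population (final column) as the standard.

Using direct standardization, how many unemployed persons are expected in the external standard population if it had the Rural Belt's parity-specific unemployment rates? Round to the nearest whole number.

88681

Parity-specific rates per 1,000 for the Rural Belt: 136.162, 86.675, 66.230, 44.666, 37.388, 28.707, 17.919.
Expected unemployed persons = Σ (standard pop × parity-specific rate ÷ 1,000)
= 131,400×136.162/1,000 + 283,300×86.675/1,000 + 271,900×66.230/1,000 + 200,200×44.666/1,000 + 250,200×37.388/1,000 + 149,900×28.707/1,000 + 314,000×17.919/1,000
= 17891.70 + 24555.05 + 18007.92 + 8942.19 + 9354.58 + 4303.15 + 5626.45 = 88681.03.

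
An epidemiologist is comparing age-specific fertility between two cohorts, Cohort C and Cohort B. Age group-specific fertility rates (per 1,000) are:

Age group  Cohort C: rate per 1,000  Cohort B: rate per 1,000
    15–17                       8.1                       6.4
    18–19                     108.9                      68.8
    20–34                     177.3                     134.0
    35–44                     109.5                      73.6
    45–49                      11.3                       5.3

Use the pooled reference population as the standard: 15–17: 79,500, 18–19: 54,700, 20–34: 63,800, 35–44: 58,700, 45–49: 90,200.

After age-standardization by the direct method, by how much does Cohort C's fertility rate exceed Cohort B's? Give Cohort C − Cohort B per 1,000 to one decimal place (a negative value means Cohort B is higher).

22.3

Standard total = 346,900; weights = 0.2292, 0.1577, 0.1839, 0.1692, 0.2600.
Cohort C: 0.2292×8.1 + 0.1577×108.9 + 0.1839×177.3 + 0.1692×109.5 + 0.2600×11.3 = 73.1030 per 1,000.
Cohort B: 0.2292×6.4 + 0.1577×68.8 + 0.1839×134.0 + 0.1692×73.6 + 0.2600×5.3 = 50.7920 per 1,000.
Difference = 73.1030 − 50.7920 = 22.3110.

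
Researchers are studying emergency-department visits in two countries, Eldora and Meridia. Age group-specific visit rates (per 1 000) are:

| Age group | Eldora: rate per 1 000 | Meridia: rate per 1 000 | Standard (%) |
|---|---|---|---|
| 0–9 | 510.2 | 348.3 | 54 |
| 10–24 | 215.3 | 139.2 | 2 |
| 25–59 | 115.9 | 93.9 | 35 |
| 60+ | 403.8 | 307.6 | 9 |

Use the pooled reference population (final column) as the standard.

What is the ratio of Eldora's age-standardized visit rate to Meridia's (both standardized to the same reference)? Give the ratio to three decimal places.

1.419

Standard weights: 0.54, 0.02, 0.35, 0.09.
Eldora: 0.5400×510.2 + 0.0200×215.3 + 0.3500×115.9 + 0.0900×403.8 = 356.7210 per 1 000.
Meridia: 0.5400×348.3 + 0.0200×139.2 + 0.3500×93.9 + 0.0900×307.6 = 251.4150 per 1 000.
Ratio = 356.7210 ÷ 251.4150 = 1.41885.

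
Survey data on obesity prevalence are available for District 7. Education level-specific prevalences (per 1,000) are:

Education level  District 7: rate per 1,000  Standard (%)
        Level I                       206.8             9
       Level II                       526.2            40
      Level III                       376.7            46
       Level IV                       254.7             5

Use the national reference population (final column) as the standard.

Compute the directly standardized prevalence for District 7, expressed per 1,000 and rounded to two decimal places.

415.11

Standard weights: 0.09, 0.40, 0.46, 0.05.
Standardized rate: 0.0900×206.8 + 0.4000×526.2 + 0.4600×376.7 + 0.0500×254.7 = 415.1090 per 1,000.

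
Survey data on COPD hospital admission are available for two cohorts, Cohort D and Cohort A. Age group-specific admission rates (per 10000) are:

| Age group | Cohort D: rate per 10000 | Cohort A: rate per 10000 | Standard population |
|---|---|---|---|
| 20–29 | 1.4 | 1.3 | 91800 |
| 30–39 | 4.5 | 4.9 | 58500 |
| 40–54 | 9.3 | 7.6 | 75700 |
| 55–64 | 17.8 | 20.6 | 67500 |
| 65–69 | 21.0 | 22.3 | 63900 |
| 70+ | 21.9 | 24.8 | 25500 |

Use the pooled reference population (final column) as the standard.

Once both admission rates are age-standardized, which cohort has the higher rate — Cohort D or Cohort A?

Cohort A

Standard total = 382900; weights = 0.2397, 0.1528, 0.1977, 0.1763, 0.1669, 0.0666.
Cohort D: 0.2397×1.4 + 0.1528×4.5 + 0.1977×9.3 + 0.1763×17.8 + 0.1669×21.0 + 0.0666×21.9 = 10.9627 per 10000.
Cohort A: 0.2397×1.3 + 0.1528×4.9 + 0.1977×7.6 + 0.1763×20.6 + 0.1669×22.3 + 0.0666×24.8 = 11.5675 per 10000.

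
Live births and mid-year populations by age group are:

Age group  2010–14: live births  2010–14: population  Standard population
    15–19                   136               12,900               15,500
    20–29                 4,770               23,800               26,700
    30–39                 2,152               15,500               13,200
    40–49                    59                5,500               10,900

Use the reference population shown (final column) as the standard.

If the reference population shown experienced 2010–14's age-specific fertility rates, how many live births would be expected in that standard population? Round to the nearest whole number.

7464

Age-specific rates per 1,000 for 2010–14: 10.543, 200.420, 138.839, 10.727.
Expected live births = Σ (standard pop × age-specific rate ÷ 1,000)
= 15,500×10.543/1,000 + 26,700×200.420/1,000 + 13,200×138.839/1,000 + 10,900×10.727/1,000
= 163.41 + 5351.22 + 1832.67 + 116.93 = 7464.23.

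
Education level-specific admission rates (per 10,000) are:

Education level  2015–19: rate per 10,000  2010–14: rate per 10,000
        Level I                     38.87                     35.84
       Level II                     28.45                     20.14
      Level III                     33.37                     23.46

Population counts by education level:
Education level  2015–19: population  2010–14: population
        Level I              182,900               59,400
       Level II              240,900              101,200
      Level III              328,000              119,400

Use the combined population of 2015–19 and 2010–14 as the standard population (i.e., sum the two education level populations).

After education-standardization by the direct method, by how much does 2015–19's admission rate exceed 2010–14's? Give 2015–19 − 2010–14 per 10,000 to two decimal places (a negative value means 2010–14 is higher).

7.76

Combined standard total = 1,031,800; weights = 0.2348, 0.3316, 0.4336.
2015–19: 0.2348×38.87 + 0.3316×28.45 + 0.4336×33.37 = 33.0303 per 10,000.
2010–14: 0.2348×35.84 + 0.3316×20.14 + 0.4336×23.46 = 25.2665 per 10,000.
Difference = 33.0303 − 25.2665 = 7.7639.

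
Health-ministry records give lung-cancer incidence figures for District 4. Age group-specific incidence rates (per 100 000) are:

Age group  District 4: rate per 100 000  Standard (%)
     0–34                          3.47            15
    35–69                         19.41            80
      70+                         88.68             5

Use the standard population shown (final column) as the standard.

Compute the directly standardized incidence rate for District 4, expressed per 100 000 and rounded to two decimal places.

Standard weights: 0.15, 0.80, 0.05.
Standardized rate: 0.1500×3.47 + 0.8000×19.41 + 0.0500×88.68 = 20.4825 per 100 000.

20.48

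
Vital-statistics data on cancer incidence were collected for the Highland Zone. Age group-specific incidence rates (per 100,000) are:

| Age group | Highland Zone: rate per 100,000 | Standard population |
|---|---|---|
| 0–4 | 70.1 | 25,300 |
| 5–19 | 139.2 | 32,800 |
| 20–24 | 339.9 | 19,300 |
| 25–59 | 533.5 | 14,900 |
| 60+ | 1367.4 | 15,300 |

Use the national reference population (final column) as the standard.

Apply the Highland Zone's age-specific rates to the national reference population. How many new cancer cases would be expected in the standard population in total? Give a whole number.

Expected new cancer cases = Σ (standard pop × age-specific rate ÷ 100,000)
= 25,300×70.1/100,000 + 32,800×139.2/100,000 + 19,300×339.9/100,000 + 14,900×533.5/100,000 + 15,300×1367.4/100,000
= 17.74 + 45.66 + 65.60 + 79.49 + 209.21 = 417.70.

418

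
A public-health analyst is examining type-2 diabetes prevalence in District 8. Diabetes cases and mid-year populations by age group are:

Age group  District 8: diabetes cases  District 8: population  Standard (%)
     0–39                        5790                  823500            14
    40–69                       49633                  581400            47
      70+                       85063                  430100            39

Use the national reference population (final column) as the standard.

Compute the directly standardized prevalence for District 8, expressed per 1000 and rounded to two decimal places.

118.24

Age-specific rates per 1000 for District 8: 7.031, 85.368, 197.775.
Standard weights: 0.14, 0.47, 0.39.
Standardized rate: 0.1400×7.031 + 0.4700×85.368 + 0.3900×197.775 = 118.2396 per 1000.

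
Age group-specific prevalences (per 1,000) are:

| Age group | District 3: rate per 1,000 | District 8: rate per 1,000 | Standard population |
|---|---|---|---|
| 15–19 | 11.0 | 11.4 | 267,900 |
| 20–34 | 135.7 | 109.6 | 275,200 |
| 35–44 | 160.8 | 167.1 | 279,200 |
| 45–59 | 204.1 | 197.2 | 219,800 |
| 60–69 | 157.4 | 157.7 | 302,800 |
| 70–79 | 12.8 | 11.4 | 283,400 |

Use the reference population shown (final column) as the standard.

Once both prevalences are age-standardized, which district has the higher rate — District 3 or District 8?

Standard total = 1,628,300; weights = 0.1645, 0.1690, 0.1715, 0.1350, 0.1860, 0.1740.
District 3: 0.1645×11.0 + 0.1690×135.7 + 0.1715×160.8 + 0.1350×204.1 + 0.1860×157.4 + 0.1740×12.8 = 111.3654 per 1,000.
District 8: 0.1645×11.4 + 0.1690×109.6 + 0.1715×167.1 + 0.1350×197.2 + 0.1860×157.7 + 0.1740×11.4 = 106.9810 per 1,000.

District 3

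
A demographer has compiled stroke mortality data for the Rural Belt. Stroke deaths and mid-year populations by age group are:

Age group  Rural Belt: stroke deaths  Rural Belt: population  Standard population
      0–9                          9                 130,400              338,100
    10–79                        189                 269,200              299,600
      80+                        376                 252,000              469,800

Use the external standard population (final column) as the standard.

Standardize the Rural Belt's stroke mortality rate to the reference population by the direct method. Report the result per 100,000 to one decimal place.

84.4

Age-specific rates per 100,000 for the Rural Belt: 6.90, 70.21, 149.21.
Standard total = 1,107,500; weights = 0.3053, 0.2705, 0.4242.
Standardized rate: 0.3053×6.90 + 0.2705×70.21 + 0.4242×149.21 = 84.3928 per 100,000.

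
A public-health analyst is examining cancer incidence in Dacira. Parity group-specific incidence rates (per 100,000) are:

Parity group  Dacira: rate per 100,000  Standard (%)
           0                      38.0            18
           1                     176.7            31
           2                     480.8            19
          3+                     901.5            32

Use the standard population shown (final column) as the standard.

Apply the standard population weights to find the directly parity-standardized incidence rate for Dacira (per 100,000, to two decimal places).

Standard weights: 0.18, 0.31, 0.19, 0.32.
Standardized rate: 0.1800×38.0 + 0.3100×176.7 + 0.1900×480.8 + 0.3200×901.5 = 441.4490 per 100,000.

441.45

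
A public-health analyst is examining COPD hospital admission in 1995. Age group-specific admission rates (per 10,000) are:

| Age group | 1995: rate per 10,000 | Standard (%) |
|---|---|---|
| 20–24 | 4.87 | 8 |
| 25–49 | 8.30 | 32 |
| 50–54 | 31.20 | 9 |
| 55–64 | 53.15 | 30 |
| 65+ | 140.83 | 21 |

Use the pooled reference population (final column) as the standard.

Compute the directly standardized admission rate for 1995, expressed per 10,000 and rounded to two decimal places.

51.37

Standard weights: 0.08, 0.32, 0.09, 0.30, 0.21.
Standardized rate: 0.0800×4.87 + 0.3200×8.30 + 0.0900×31.20 + 0.3000×53.15 + 0.2100×140.83 = 51.3729 per 10,000.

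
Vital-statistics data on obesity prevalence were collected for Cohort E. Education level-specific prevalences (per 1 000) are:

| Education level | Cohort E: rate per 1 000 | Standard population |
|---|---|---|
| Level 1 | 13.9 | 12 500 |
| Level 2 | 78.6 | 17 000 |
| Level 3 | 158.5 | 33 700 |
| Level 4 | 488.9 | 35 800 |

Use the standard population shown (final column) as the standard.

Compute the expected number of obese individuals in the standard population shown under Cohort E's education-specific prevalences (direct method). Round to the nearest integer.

24354

Expected obese individuals = Σ (standard pop × education-specific rate ÷ 1 000)
= 12 500×13.9/1 000 + 17 000×78.6/1 000 + 33 700×158.5/1 000 + 35 800×488.9/1 000
= 173.75 + 1336.20 + 5341.45 + 17502.62 = 24354.02.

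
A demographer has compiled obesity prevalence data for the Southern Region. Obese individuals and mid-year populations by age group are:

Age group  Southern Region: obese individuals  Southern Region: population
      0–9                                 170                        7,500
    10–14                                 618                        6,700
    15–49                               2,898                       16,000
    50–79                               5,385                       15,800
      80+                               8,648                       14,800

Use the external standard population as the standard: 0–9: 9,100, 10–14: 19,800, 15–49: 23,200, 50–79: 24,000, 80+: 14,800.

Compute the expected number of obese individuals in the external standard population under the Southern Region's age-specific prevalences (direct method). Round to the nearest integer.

Age-specific rates per 1,000 for the Southern Region: 22.667, 92.239, 181.125, 340.823, 584.324.
Expected obese individuals = Σ (standard pop × age-specific rate ÷ 1,000)
= 9,100×22.667/1,000 + 19,800×92.239/1,000 + 23,200×181.125/1,000 + 24,000×340.823/1,000 + 14,800×584.324/1,000
= 206.27 + 1826.33 + 4202.10 + 8179.75 + 8648.00 = 23062.44.

23062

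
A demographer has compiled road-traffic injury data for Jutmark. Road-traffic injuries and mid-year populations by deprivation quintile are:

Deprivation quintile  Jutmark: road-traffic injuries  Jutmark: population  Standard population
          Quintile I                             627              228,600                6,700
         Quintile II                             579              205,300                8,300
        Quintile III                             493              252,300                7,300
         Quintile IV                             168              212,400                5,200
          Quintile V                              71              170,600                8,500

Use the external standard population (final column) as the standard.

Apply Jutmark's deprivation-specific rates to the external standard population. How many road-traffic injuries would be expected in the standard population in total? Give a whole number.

Deprivation-specific rates per 100,000 for Jutmark: 274.28, 282.03, 195.40, 79.10, 41.62.
Expected road-traffic injuries = Σ (standard pop × deprivation-specific rate ÷ 100,000)
= 6,700×274.28/100,000 + 8,300×282.03/100,000 + 7,300×195.40/100,000 + 5,200×79.10/100,000 + 8,500×41.62/100,000
= 18.38 + 23.41 + 14.26 + 4.11 + 3.54 = 63.70.

64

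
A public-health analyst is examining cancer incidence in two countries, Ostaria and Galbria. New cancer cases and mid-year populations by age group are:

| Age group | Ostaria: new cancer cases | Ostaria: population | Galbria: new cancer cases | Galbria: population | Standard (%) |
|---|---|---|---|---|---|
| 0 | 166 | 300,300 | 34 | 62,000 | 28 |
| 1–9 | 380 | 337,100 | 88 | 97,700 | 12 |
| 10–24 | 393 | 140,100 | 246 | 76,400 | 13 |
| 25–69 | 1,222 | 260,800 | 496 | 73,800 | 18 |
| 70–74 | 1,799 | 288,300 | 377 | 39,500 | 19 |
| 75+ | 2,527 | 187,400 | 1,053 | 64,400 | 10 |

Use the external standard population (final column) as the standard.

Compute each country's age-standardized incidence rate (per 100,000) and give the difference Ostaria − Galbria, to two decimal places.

-130.63

Age-specific rates per 100,000 for Ostaria: 55.28, 112.73, 280.51, 468.56, 624.00, 1348.45.
For Galbria: 54.84, 90.07, 321.99, 672.09, 954.43, 1635.09.
Standard weights: 0.28, 0.12, 0.13, 0.18, 0.19, 0.10.
Ostaria: 0.2800×55.28 + 0.1200×112.73 + 0.1300×280.51 + 0.1800×468.56 + 0.1900×624.00 + 0.1000×1348.45 = 403.2181 per 100,000.
Galbria: 0.2800×54.84 + 0.1200×90.07 + 0.1300×321.99 + 0.1800×672.09 + 0.1900×954.43 + 0.1000×1635.09 = 533.8488 per 100,000.
Difference = 403.2181 − 533.8488 = -130.6307.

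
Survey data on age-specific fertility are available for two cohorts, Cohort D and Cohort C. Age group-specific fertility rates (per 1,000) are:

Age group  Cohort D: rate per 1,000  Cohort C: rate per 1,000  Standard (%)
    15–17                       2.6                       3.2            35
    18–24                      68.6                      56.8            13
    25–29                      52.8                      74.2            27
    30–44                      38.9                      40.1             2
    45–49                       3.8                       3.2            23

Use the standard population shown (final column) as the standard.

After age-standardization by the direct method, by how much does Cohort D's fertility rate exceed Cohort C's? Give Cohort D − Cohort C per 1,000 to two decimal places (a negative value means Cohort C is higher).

Standard weights: 0.35, 0.13, 0.27, 0.02, 0.23.
Cohort D: 0.3500×2.6 + 0.1300×68.6 + 0.2700×52.8 + 0.0200×38.9 + 0.2300×3.8 = 25.7360 per 1,000.
Cohort C: 0.3500×3.2 + 0.1300×56.8 + 0.2700×74.2 + 0.0200×40.1 + 0.2300×3.2 = 30.0760 per 1,000.
Difference = 25.7360 − 30.0760 = -4.3400.

-4.34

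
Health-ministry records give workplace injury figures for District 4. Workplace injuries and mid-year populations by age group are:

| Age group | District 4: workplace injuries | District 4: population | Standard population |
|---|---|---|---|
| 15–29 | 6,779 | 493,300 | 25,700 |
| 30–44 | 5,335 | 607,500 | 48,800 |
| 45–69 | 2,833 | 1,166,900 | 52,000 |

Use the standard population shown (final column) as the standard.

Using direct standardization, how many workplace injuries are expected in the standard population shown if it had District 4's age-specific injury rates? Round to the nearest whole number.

908

Age-specific rates per 10,000 for District 4: 137.42, 87.82, 24.28.
Expected workplace injuries = Σ (standard pop × age-specific rate ÷ 10,000)
= 25,700×137.42/10,000 + 48,800×87.82/10,000 + 52,000×24.28/10,000
= 353.17 + 428.56 + 126.25 = 907.98.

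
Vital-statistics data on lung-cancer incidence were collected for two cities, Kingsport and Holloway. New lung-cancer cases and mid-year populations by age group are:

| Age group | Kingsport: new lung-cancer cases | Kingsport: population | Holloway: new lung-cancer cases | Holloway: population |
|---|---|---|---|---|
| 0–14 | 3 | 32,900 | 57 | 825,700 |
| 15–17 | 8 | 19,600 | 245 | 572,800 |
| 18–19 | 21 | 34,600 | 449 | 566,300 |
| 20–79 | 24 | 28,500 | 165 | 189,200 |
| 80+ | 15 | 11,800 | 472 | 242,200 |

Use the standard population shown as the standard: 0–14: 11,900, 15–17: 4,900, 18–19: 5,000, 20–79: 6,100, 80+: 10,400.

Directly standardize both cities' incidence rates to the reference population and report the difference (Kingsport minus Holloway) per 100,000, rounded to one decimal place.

-20.9

Age-specific rates per 100,000 for Kingsport: 9.12, 40.82, 60.69, 84.21, 127.12.
For Holloway: 6.90, 42.77, 79.29, 87.21, 194.88.
Standard total = 38,300; weights = 0.3107, 0.1279, 0.1305, 0.1593, 0.2715.
Kingsport: 0.3107×9.12 + 0.1279×40.82 + 0.1305×60.69 + 0.1593×84.21 + 0.2715×127.12 = 63.9085 per 100,000.
Holloway: 0.3107×6.90 + 0.1279×42.77 + 0.1305×79.29 + 0.1593×87.21 + 0.2715×194.88 = 84.7754 per 100,000.
Difference = 63.9085 − 84.7754 = -20.8669.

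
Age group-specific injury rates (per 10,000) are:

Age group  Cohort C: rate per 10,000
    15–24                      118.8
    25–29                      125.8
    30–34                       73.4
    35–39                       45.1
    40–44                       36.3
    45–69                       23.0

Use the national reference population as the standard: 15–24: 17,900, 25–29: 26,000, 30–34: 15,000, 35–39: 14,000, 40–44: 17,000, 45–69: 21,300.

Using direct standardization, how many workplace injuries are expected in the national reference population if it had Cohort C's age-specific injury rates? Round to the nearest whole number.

824

Expected workplace injuries = Σ (standard pop × age-specific rate ÷ 10,000)
= 17,900×118.8/10,000 + 26,000×125.8/10,000 + 15,000×73.4/10,000 + 14,000×45.1/10,000 + 17,000×36.3/10,000 + 21,300×23.0/10,000
= 212.65 + 327.08 + 110.10 + 63.14 + 61.71 + 48.99 = 823.67.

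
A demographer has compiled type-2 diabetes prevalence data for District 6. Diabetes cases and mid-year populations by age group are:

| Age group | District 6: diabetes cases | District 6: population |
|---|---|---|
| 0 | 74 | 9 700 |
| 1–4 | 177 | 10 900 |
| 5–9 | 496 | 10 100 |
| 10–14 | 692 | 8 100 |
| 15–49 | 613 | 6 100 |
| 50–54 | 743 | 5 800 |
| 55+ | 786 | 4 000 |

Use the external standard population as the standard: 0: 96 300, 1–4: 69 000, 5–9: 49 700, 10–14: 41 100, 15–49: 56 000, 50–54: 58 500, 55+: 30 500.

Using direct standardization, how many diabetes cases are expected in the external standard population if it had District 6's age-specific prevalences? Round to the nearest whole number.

Age-specific rates per 1 000 for District 6: 7.629, 16.239, 49.109, 85.432, 100.492, 128.103, 196.500.
Expected diabetes cases = Σ (standard pop × age-specific rate ÷ 1 000)
= 96 300×7.629/1 000 + 69 000×16.239/1 000 + 49 700×49.109/1 000 + 41 100×85.432/1 000 + 56 000×100.492/1 000 + 58 500×128.103/1 000 + 30 500×196.500/1 000
= 734.66 + 1120.46 + 2440.71 + 3511.26 + 5627.54 + 7494.05 + 5993.25 = 26921.93.

26922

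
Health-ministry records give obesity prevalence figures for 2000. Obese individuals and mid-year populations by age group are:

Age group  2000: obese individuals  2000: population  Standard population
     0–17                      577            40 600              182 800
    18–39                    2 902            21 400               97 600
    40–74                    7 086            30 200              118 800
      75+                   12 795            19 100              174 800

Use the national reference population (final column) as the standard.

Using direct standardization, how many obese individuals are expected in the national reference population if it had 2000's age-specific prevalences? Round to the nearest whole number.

160806

Age-specific rates per 1 000 for 2000: 14.212, 135.607, 234.636, 669.895.
Expected obese individuals = Σ (standard pop × age-specific rate ÷ 1 000)
= 182 800×14.212/1 000 + 97 600×135.607/1 000 + 118 800×234.636/1 000 + 174 800×669.895/1 000
= 2597.92 + 13235.29 + 27874.73 + 117097.70 = 160805.64.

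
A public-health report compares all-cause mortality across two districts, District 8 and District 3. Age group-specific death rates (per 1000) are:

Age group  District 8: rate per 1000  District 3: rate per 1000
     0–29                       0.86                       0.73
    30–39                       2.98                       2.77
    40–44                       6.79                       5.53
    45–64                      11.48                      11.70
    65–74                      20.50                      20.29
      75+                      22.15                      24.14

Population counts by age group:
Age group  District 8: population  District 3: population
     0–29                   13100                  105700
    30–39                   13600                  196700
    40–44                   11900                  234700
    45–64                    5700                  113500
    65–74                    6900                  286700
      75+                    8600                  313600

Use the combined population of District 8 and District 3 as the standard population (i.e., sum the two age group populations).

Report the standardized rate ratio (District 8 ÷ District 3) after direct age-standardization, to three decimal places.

0.986

Combined standard total = 1310700; weights = 0.0906, 0.1604, 0.1881, 0.0909, 0.2240, 0.2458.
District 8: 0.0906×0.86 + 0.1604×2.98 + 0.1881×6.79 + 0.0909×11.48 + 0.2240×20.50 + 0.2458×22.15 = 12.9146 per 1000.
District 3: 0.0906×0.73 + 0.1604×2.77 + 0.1881×5.53 + 0.0909×11.70 + 0.2240×20.29 + 0.2458×24.14 = 13.0943 per 1000.
Ratio = 12.9146 ÷ 13.0943 = 0.98628.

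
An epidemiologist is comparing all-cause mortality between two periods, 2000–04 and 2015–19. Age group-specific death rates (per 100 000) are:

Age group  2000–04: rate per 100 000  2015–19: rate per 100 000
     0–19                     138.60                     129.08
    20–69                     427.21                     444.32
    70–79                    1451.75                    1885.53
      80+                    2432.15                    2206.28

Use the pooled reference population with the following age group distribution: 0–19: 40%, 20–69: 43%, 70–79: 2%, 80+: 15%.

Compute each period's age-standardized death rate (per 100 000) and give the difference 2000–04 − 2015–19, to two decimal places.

Standard weights: 0.40, 0.43, 0.02, 0.15.
2000–04: 0.4000×138.60 + 0.4300×427.21 + 0.0200×1451.75 + 0.1500×2432.15 = 632.9978 per 100 000.
2015–19: 0.4000×129.08 + 0.4300×444.32 + 0.0200×1885.53 + 0.1500×2206.28 = 611.3422 per 100 000.
Difference = 632.9978 − 611.3422 = 21.6556.

21.66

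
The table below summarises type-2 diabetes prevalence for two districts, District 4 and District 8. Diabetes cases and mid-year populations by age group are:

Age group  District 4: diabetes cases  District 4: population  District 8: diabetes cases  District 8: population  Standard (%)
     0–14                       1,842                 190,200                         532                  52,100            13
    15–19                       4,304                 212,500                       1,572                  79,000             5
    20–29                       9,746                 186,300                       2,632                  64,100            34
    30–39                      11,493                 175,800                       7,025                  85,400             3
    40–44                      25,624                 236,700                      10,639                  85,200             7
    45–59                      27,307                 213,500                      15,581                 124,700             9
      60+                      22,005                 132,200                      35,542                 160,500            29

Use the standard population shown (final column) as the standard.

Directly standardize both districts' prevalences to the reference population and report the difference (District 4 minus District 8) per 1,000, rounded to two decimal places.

-13.58

Age-specific rates per 1,000 for District 4: 9.685, 20.254, 52.313, 65.375, 108.255, 127.902, 166.452.
For District 8: 10.211, 19.899, 41.061, 82.260, 124.871, 124.948, 221.445.
Standard weights: 0.13, 0.05, 0.34, 0.03, 0.07, 0.09, 0.29.
District 4: 0.1300×9.685 + 0.0500×20.254 + 0.3400×52.313 + 0.0300×65.375 + 0.0700×108.255 + 0.0900×127.902 + 0.2900×166.452 = 89.3797 per 1,000.
District 8: 0.1300×10.211 + 0.0500×19.899 + 0.3400×41.061 + 0.0300×82.260 + 0.0700×124.871 + 0.0900×124.948 + 0.2900×221.445 = 102.9563 per 1,000.
Difference = 89.3797 − 102.9563 = -13.5766.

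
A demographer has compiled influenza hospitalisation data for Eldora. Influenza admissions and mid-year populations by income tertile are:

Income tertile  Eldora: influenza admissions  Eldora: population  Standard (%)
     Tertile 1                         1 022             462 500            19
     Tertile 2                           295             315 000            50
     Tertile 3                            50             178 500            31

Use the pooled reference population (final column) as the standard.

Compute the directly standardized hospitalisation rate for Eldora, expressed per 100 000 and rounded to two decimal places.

97.49

Income-specific rates per 100 000 for Eldora: 220.97, 93.65, 28.01.
Standard weights: 0.19, 0.50, 0.31.
Standardized rate: 0.1900×220.97 + 0.5000×93.65 + 0.3100×28.01 = 97.4937 per 100 000.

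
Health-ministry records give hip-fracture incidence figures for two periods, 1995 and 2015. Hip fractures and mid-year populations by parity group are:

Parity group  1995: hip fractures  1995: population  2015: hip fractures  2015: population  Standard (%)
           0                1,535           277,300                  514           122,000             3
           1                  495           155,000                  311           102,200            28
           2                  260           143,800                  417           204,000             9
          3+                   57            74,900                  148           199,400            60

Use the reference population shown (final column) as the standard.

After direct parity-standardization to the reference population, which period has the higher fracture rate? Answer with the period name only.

1995

Parity-specific rates per 100,000 for 1995: 553.55, 319.35, 180.81, 76.10.
For 2015: 421.31, 304.31, 204.41, 74.22.
Standard weights: 0.03, 0.28, 0.09, 0.60.
1995: 0.0300×553.55 + 0.2800×319.35 + 0.0900×180.81 + 0.6000×76.10 = 167.9594 per 100,000.
2015: 0.0300×421.31 + 0.2800×304.31 + 0.0900×204.41 + 0.6000×74.22 = 160.7755 per 100,000.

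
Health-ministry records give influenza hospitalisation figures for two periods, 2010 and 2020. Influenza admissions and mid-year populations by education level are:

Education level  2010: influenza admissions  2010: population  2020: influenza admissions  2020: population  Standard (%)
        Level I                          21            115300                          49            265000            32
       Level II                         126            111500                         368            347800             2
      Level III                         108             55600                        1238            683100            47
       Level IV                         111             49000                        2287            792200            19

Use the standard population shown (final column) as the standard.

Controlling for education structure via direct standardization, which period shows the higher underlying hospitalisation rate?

Education-specific rates per 100000 for 2010: 18.21, 113.00, 194.24, 226.53.
For 2020: 18.49, 105.81, 181.23, 288.69.
Standard weights: 0.32, 0.02, 0.47, 0.19.
2010: 0.3200×18.21 + 0.0200×113.00 + 0.4700×194.24 + 0.1900×226.53 = 142.4241 per 100000.
2020: 0.3200×18.49 + 0.0200×105.81 + 0.4700×181.23 + 0.1900×288.69 = 148.0635 per 100000.

2020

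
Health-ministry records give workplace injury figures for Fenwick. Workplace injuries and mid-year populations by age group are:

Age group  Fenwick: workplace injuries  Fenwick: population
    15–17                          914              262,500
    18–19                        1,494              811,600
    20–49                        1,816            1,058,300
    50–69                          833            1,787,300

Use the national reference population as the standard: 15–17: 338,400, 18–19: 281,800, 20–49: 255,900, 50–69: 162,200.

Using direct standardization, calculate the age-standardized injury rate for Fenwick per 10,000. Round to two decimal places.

Age-specific rates per 10,000 for Fenwick: 34.82, 18.41, 17.16, 4.66.
Standard total = 1,038,300; weights = 0.3259, 0.2714, 0.2465, 0.1562.
Standardized rate: 0.3259×34.82 + 0.2714×18.41 + 0.2465×17.16 + 0.1562×4.66 = 21.3014 per 10,000.

21.30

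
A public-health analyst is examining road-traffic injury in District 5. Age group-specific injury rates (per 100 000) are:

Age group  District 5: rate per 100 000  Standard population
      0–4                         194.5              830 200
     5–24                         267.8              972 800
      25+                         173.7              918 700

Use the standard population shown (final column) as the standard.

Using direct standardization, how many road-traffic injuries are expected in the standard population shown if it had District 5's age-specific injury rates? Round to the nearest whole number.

Expected road-traffic injuries = Σ (standard pop × age-specific rate ÷ 100 000)
= 830 200×194.5/100 000 + 972 800×267.8/100 000 + 918 700×173.7/100 000
= 1614.74 + 2605.16 + 1595.78 = 5815.68.

5816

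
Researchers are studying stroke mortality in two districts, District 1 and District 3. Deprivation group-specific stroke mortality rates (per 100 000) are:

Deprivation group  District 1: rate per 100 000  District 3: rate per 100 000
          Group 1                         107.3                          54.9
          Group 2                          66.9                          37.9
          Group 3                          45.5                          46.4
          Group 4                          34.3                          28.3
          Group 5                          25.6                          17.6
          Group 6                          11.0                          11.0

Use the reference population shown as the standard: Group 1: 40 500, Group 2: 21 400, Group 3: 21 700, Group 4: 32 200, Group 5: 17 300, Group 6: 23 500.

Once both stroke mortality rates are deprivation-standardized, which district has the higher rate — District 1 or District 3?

Standard total = 156 600; weights = 0.2586, 0.1367, 0.1386, 0.2056, 0.1105, 0.1501.
District 1: 0.2586×107.3 + 0.1367×66.9 + 0.1386×45.5 + 0.2056×34.3 + 0.1105×25.6 + 0.1501×11.0 = 54.7286 per 100 000.
District 3: 0.2586×54.9 + 0.1367×37.9 + 0.1386×46.4 + 0.2056×28.3 + 0.1105×17.6 + 0.1501×11.0 = 35.2211 per 100 000.

District 1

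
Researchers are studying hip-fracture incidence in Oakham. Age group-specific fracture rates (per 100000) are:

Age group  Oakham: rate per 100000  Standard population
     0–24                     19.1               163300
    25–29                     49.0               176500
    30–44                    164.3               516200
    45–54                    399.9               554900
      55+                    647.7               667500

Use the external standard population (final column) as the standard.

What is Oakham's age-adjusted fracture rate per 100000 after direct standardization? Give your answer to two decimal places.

361.25

Standard total = 2078400; weights = 0.0786, 0.0849, 0.2484, 0.2670, 0.3212.
Standardized rate: 0.0786×19.1 + 0.0849×49.0 + 0.2484×164.3 + 0.2670×399.9 + 0.3212×647.7 = 361.2507 per 100000.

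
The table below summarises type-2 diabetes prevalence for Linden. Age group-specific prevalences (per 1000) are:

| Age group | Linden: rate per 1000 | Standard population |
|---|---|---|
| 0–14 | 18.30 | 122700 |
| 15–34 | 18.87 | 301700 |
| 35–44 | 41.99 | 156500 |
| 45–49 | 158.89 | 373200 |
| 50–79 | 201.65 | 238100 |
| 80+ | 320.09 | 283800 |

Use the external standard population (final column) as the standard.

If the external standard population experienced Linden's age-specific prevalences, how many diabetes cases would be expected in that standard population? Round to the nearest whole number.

212662

Expected diabetes cases = Σ (standard pop × age-specific rate ÷ 1000)
= 122700×18.30/1000 + 301700×18.87/1000 + 156500×41.99/1000 + 373200×158.89/1000 + 238100×201.65/1000 + 283800×320.09/1000
= 2245.41 + 5693.08 + 6571.44 + 59297.75 + 48012.86 + 90841.54 = 212662.08.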